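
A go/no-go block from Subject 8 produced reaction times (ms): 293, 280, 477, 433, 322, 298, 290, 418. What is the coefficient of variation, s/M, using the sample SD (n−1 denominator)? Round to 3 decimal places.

n = 8, Σ = 2811, M = 351.3750
Σ(x−M)² = 42863.875; s = √(42863.875/7) = 78.2522
CV = 78.2522 / 351.3750 = 0.22270

0.223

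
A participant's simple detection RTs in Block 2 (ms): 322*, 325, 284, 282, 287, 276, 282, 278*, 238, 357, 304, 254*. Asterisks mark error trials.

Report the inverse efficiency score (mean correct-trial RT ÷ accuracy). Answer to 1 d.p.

390.4 ms

Correct trials (n=9): 325, 284, 282, 287, 276, 282, 238, 357, 304
Mean correct RT = 2635/9 = 292.7778 ms
Proportion correct = 9/12
IES = 292.7778 / (9/12) = 390.370 ms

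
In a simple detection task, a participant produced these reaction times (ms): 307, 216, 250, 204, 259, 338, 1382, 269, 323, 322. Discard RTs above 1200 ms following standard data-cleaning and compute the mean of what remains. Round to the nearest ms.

Excluded: 1382
Retained (n=9): Σ = 2488
Mean = 2488/9 = 276.4444

276 ms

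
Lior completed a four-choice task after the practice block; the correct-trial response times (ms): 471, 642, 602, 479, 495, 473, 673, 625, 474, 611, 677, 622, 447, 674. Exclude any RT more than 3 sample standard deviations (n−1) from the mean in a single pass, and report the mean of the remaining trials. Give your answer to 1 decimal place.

568.9 ms

n = 14, ΣRT = 7965, M = 568.929
Σ(x−M)² = 103936.93; s = √(103936.93/13) = 89.416
Cutoffs: 568.929 ± 3·89.416 → [300.7, 837.2]
No RTs fall outside the cutoffs; all 14 retained. Mean = 7965/14 = 568.929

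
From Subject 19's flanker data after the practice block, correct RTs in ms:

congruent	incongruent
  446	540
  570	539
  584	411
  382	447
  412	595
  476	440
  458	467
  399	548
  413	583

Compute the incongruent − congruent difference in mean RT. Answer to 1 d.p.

47.8 ms

M(congruent) = 4140/9 = 460.000
M(incongruent) = 4570/9 = 507.778
Difference = 507.778 − 460.000 = 47.778 ms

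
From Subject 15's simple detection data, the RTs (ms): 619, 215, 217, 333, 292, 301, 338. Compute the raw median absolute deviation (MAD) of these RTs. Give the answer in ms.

37 ms

Sorted: 215, 217, 292, 301, 333, 338, 619 → median = 301
|x − 301|: 318, 86, 84, 32, 9, 0, 37
Sorted deviations: 0, 9, 32, 37, 84, 86, 318 → MAD = 37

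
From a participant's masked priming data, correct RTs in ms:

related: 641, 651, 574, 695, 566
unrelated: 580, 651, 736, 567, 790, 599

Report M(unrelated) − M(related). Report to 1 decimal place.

28.4 ms

M(related) = 3127/5 = 625.400
M(unrelated) = 3923/6 = 653.833
Difference = 653.833 − 625.400 = 28.433 ms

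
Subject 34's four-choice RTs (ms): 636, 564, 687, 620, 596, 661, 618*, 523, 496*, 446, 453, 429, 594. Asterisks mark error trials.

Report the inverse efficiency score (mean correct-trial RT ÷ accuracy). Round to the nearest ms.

Correct trials (n=11): 636, 564, 687, 620, 596, 661, 523, 446, 453, 429, 594
Mean correct RT = 6209/11 = 564.4545 ms
Proportion correct = 11/13
IES = 564.4545 / (11/13) = 667.083 ms

667 ms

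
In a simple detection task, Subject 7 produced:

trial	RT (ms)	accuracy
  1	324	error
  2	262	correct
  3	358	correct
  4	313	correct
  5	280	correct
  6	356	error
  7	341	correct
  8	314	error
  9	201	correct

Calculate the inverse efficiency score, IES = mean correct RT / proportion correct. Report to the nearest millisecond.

439 ms

Correct trials (n=6): 262, 358, 313, 280, 341, 201
Mean correct RT = 1755/6 = 292.5000 ms
Proportion correct = 6/9
IES = 292.5000 / (6/9) = 438.750 ms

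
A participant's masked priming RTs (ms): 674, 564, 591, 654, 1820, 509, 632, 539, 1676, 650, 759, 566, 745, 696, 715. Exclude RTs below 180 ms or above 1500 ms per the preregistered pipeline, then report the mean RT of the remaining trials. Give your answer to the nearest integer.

638 ms

Excluded: 1676, 1820
Retained (n=13): Σ = 8294
Mean = 8294/13 = 638.0000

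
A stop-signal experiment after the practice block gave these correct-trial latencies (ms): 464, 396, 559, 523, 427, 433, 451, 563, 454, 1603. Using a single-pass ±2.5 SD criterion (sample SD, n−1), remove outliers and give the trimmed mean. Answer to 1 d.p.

n = 10, ΣRT = 5873, M = 587.300
Σ(x−M)² = 1174822.10; s = √(1174822.10/9) = 361.297
Cutoffs: 587.300 ± 2.5·361.297 → [-315.9, 1490.5]
Outside: 1603 → excluded.
Retained (n=9): Σ = 4270, mean = 4270/9 = 474.444

474.4 ms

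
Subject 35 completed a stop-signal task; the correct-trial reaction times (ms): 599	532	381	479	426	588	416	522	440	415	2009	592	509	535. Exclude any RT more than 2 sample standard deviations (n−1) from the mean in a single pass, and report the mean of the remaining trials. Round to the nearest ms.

495 ms

n = 14, ΣRT = 8443, M = 603.071
Σ(x−M)² = 2195130.93; s = √(2195130.93/13) = 410.921
Cutoffs: 603.071 ± 2·410.921 → [-218.8, 1424.9]
Outside: 2009 → excluded.
Retained (n=13): Σ = 6434, mean = 6434/13 = 494.923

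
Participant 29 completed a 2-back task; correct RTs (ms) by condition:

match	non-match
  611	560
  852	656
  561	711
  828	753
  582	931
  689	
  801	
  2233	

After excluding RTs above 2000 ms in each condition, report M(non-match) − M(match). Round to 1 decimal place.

match: exclude 2233
M(match) = 4924/7 = 703.429
M(non-match) = 3611/5 = 722.200
Difference = 722.200 − 703.429 = 18.771 ms

18.8 ms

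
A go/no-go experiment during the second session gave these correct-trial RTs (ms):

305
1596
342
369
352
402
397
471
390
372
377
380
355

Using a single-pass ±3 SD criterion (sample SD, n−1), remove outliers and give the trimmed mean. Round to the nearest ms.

n = 13, ΣRT = 6108, M = 469.846
Σ(x−M)² = 1391541.69; s = √(1391541.69/12) = 340.532
Cutoffs: 469.846 ± 3·340.532 → [-551.7, 1491.4]
Outside: 1596 → excluded.
Retained (n=12): Σ = 4512, mean = 4512/12 = 376.000

376 ms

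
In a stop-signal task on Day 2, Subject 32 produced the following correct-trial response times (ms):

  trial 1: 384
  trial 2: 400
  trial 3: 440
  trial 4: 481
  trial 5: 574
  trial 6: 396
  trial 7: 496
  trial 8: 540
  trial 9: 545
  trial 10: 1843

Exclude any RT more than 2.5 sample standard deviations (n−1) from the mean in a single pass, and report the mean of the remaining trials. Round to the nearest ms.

473 ms

n = 10, ΣRT = 6099, M = 609.900
Σ(x−M)² = 1730218.90; s = √(1730218.90/9) = 438.459
Cutoffs: 609.900 ± 2.5·438.459 → [-486.2, 1706.0]
Outside: 1843 → excluded.
Retained (n=9): Σ = 4256, mean = 4256/9 = 472.889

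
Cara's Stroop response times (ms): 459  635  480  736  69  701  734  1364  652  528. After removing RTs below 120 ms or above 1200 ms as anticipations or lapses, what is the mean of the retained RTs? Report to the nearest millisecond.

Excluded: 69, 1364
Retained (n=8): Σ = 4925
Mean = 4925/8 = 615.6250

616 ms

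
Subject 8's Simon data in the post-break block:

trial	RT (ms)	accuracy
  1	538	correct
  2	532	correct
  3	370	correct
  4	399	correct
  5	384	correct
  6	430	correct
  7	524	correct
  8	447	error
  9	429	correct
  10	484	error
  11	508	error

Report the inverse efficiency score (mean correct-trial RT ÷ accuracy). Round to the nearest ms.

Correct trials (n=8): 538, 532, 370, 399, 384, 430, 524, 429
Mean correct RT = 3606/8 = 450.7500 ms
Proportion correct = 8/11
IES = 450.7500 / (8/11) = 619.781 ms

620 ms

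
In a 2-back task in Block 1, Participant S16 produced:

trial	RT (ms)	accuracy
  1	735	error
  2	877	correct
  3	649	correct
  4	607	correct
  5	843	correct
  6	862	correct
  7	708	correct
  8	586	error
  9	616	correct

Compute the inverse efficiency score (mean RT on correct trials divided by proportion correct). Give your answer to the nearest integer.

Correct trials (n=7): 877, 649, 607, 843, 862, 708, 616
Mean correct RT = 5162/7 = 737.4286 ms
Proportion correct = 7/9
IES = 737.4286 / (7/9) = 948.122 ms

948 ms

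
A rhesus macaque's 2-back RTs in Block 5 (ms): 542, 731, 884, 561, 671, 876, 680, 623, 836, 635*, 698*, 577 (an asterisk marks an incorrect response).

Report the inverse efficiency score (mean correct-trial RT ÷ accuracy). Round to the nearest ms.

838 ms

Correct trials (n=10): 542, 731, 884, 561, 671, 876, 680, 623, 836, 577
Mean correct RT = 6981/10 = 698.1000 ms
Proportion correct = 10/12
IES = 698.1000 / (10/12) = 837.720 ms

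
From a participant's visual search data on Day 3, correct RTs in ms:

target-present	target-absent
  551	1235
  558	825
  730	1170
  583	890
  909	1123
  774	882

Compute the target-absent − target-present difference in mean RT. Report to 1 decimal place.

336.7 ms

M(target-present) = 4105/6 = 684.167
M(target-absent) = 6125/6 = 1020.833
Difference = 1020.833 − 684.167 = 336.667 ms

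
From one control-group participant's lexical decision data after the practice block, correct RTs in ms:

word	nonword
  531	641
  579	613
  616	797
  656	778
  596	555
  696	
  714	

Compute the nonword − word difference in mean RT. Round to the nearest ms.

50 ms

M(word) = 4388/7 = 626.857
M(nonword) = 3384/5 = 676.800
Difference = 676.800 − 626.857 = 49.943 ms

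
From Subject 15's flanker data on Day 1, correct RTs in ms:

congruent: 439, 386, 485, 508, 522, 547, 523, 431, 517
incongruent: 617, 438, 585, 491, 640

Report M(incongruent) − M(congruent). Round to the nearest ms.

70 ms

M(congruent) = 4358/9 = 484.222
M(incongruent) = 2771/5 = 554.200
Difference = 554.200 − 484.222 = 69.978 ms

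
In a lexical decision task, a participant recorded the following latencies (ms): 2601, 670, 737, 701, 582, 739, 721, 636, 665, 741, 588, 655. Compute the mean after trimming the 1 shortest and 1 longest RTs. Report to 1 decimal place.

685.3 ms

Sorted: 582, 588, 636, 655, 665, 670, 701, 721, 737, 739, 741, 2601
Drop lowest 1 (582) and highest 1 (2601)
Remaining (n=10): Σ = 6853, mean = 6853/10 = 685.300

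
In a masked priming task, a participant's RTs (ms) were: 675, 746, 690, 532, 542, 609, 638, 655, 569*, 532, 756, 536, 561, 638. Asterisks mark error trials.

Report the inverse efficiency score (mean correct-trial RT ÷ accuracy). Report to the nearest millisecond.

Correct trials (n=13): 675, 746, 690, 532, 542, 609, 638, 655, 532, 756, 536, 561, 638
Mean correct RT = 8110/13 = 623.8462 ms
Proportion correct = 13/14
IES = 623.8462 / (13/14) = 671.834 ms

672 ms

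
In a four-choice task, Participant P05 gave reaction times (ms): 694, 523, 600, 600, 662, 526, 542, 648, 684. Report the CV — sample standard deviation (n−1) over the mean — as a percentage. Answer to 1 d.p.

n = 9, Σ = 5479, M = 608.7778
Σ(x−M)² = 36115.556; s = √(36115.556/8) = 67.1896
CV = 67.1896 / 608.7778 = 0.11037 = 11.037%

11.0%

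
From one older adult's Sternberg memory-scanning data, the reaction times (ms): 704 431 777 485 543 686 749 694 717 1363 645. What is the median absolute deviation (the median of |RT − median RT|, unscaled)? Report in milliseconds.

Sorted: 431, 485, 543, 645, 686, 694, 704, 717, 749, 777, 1363 → median = 694
|x − 694|: 10, 263, 83, 209, 151, 8, 55, 0, 23, 669, 49
Sorted deviations: 0, 8, 10, 23, 49, 55, 83, 151, 209, 263, 669 → MAD = 55

55 ms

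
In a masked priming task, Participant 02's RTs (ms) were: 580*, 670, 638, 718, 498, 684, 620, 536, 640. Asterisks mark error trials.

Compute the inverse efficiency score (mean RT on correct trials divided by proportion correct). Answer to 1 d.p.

703.7 ms

Correct trials (n=8): 670, 638, 718, 498, 684, 620, 536, 640
Mean correct RT = 5004/8 = 625.5000 ms
Proportion correct = 8/9
IES = 625.5000 / (8/9) = 703.688 ms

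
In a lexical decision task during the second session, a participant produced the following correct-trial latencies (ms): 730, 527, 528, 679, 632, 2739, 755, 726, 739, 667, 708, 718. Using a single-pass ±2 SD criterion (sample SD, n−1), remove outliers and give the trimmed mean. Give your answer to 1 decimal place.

673.5 ms

n = 12, ΣRT = 10148, M = 845.667
Σ(x−M)² = 3975072.67; s = √(3975072.67/11) = 601.141
Cutoffs: 845.667 ± 2·601.141 → [-356.6, 2047.9]
Outside: 2739 → excluded.
Retained (n=11): Σ = 7409, mean = 7409/11 = 673.545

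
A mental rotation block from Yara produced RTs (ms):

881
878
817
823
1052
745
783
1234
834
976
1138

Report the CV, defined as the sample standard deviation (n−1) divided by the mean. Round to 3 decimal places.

0.170

n = 11, Σ = 10161, M = 923.7273
Σ(x−M)² = 246620.182; s = √(246620.182/10) = 157.0415
CV = 157.0415 / 923.7273 = 0.17001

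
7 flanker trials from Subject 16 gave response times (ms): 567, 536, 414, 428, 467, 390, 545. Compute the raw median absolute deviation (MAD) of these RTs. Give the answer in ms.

Sorted: 390, 414, 428, 467, 536, 545, 567 → median = 467
|x − 467|: 100, 69, 53, 39, 0, 77, 78
Sorted deviations: 0, 39, 53, 69, 77, 78, 100 → MAD = 69

69 ms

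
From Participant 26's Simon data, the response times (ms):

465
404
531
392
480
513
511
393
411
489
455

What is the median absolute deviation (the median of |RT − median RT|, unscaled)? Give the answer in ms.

48 ms

Sorted: 392, 393, 404, 411, 455, 465, 480, 489, 511, 513, 531 → median = 465
|x − 465|: 0, 61, 66, 73, 15, 48, 46, 72, 54, 24, 10
Sorted deviations: 0, 10, 15, 24, 46, 48, 54, 61, 66, 72, 73 → MAD = 48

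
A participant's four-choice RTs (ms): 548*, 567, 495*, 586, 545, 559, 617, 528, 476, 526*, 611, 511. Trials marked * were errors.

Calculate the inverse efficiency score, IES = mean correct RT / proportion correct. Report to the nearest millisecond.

Correct trials (n=9): 567, 586, 545, 559, 617, 528, 476, 611, 511
Mean correct RT = 5000/9 = 555.5556 ms
Proportion correct = 9/12
IES = 555.5556 / (9/12) = 740.741 ms

741 ms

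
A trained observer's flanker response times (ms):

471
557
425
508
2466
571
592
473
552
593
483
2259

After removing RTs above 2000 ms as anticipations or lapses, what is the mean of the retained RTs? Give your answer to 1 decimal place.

Excluded: 2259, 2466
Retained (n=10): Σ = 5225
Mean = 5225/10 = 522.5000

522.5 ms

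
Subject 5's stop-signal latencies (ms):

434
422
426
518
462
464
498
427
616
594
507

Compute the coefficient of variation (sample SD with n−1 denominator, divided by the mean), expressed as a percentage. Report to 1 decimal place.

13.8%

n = 11, Σ = 5368, M = 488.0000
Σ(x−M)² = 45070.000; s = √(45070.000/10) = 67.1342
CV = 67.1342 / 488.0000 = 0.13757 = 13.757%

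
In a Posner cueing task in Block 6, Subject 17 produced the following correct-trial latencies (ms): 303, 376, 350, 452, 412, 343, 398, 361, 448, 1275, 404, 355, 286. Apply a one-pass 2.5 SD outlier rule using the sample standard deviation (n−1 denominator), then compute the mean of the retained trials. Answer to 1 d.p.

374.0 ms

n = 13, ΣRT = 5763, M = 443.308
Σ(x−M)² = 778690.77; s = √(778690.77/12) = 254.737
Cutoffs: 443.308 ± 2.5·254.737 → [-193.5, 1080.1]
Outside: 1275 → excluded.
Retained (n=12): Σ = 4488, mean = 4488/12 = 374.000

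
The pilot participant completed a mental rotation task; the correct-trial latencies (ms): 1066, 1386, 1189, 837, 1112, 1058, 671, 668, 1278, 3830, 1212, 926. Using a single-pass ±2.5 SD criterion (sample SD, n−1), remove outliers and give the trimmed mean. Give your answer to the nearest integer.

1037 ms

n = 12, ΣRT = 15233, M = 1269.417
Σ(x−M)² = 7715594.92; s = √(7715594.92/11) = 837.507
Cutoffs: 1269.417 ± 2.5·837.507 → [-824.4, 3363.2]
Outside: 3830 → excluded.
Retained (n=11): Σ = 11403, mean = 11403/11 = 1036.636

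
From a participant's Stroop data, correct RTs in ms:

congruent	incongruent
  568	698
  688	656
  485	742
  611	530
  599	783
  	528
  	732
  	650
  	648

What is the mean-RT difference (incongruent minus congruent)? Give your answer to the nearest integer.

M(congruent) = 2951/5 = 590.200
M(incongruent) = 5967/9 = 663.000
Difference = 663.000 − 590.200 = 72.800 ms

73 ms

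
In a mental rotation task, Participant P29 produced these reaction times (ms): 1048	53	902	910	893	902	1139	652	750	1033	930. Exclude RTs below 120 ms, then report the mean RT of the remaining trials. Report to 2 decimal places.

Excluded: 53
Retained (n=10): Σ = 9159
Mean = 9159/10 = 915.9000

915.90 ms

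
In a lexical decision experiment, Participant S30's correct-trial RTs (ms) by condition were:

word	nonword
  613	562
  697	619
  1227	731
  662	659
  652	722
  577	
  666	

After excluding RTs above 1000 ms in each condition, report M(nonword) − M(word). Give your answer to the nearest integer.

14 ms

word: exclude 1227
M(word) = 3867/6 = 644.500
M(nonword) = 3293/5 = 658.600
Difference = 658.600 − 644.500 = 14.100 ms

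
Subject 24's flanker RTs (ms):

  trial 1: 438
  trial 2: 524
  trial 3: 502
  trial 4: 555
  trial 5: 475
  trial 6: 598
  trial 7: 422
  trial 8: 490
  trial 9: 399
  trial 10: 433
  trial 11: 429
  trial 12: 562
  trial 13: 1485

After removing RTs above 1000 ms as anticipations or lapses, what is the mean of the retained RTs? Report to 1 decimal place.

Excluded: 1485
Retained (n=12): Σ = 5827
Mean = 5827/12 = 485.5833

485.6 ms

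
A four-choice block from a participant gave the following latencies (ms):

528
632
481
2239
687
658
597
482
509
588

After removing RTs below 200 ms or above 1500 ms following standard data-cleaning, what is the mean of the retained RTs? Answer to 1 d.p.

Excluded: 2239
Retained (n=9): Σ = 5162
Mean = 5162/9 = 573.5556

573.6 ms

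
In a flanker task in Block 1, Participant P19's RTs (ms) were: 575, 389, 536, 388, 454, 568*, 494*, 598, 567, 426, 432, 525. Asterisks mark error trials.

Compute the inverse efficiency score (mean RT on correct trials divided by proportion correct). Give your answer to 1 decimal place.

Correct trials (n=10): 575, 389, 536, 388, 454, 598, 567, 426, 432, 525
Mean correct RT = 4890/10 = 489.0000 ms
Proportion correct = 10/12
IES = 489.0000 / (10/12) = 586.800 ms

586.8 ms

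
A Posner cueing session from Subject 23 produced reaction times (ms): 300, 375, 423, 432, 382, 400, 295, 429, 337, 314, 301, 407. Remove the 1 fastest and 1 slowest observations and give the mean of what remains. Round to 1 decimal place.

Sorted: 295, 300, 301, 314, 337, 375, 382, 400, 407, 423, 429, 432
Drop lowest 1 (295) and highest 1 (432)
Remaining (n=10): Σ = 3668, mean = 3668/10 = 366.800

366.8 ms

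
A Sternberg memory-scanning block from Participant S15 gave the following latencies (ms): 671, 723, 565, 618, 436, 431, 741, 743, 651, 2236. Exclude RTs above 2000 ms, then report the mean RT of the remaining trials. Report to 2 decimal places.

619.89 ms

Excluded: 2236
Retained (n=9): Σ = 5579
Mean = 5579/9 = 619.8889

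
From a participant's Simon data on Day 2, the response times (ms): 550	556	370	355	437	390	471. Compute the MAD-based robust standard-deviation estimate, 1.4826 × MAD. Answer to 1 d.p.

99.3 ms

Sorted: 355, 370, 390, 437, 471, 550, 556 → median = 437
|x − 437| sorted: 0, 34, 47, 67, 82, 113, 119 → MAD = 67
Robust SD ≈ 1.4826 × 67 = 99.334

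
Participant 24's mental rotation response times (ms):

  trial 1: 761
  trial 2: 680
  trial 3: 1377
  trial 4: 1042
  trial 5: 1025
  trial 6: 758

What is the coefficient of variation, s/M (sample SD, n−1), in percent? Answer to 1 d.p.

n = 6, Σ = 5643, M = 940.5000
Σ(x−M)² = 341361.500; s = √(341361.500/5) = 261.2897
CV = 261.2897 / 940.5000 = 0.27782 = 27.782%

27.8%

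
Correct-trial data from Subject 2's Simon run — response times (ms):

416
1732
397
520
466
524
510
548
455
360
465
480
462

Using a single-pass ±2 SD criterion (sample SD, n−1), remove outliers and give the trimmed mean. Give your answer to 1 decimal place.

n = 13, ΣRT = 7335, M = 564.231
Σ(x−M)² = 1511086.31; s = √(1511086.31/12) = 354.858
Cutoffs: 564.231 ± 2·354.858 → [-145.5, 1273.9]
Outside: 1732 → excluded.
Retained (n=12): Σ = 5603, mean = 5603/12 = 466.917

466.9 ms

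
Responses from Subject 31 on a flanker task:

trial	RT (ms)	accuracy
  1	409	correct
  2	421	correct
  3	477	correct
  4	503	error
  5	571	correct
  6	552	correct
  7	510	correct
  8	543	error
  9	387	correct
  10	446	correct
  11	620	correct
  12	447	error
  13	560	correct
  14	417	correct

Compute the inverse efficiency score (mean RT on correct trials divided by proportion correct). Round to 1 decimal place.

621.3 ms

Correct trials (n=11): 409, 421, 477, 571, 552, 510, 387, 446, 620, 560, 417
Mean correct RT = 5370/11 = 488.1818 ms
Proportion correct = 11/14
IES = 488.1818 / (11/14) = 621.322 ms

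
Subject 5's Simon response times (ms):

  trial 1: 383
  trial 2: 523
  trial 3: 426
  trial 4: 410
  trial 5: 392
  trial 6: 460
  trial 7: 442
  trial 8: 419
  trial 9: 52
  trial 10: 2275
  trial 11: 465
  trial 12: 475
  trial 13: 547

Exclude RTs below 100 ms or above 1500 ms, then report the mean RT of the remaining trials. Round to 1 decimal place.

Excluded: 52, 2275
Retained (n=11): Σ = 4942
Mean = 4942/11 = 449.2727

449.3 ms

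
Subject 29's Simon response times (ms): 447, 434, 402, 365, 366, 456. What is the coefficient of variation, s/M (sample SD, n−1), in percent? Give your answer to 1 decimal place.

9.8%

n = 6, Σ = 2470, M = 411.6667
Σ(x−M)² = 8069.333; s = √(8069.333/5) = 40.1730
CV = 40.1730 / 411.6667 = 0.09759 = 9.759%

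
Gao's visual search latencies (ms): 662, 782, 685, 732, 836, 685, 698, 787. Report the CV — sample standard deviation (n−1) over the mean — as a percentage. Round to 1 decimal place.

n = 8, Σ = 5867, M = 733.3750
Σ(x−M)² = 26799.875; s = √(26799.875/7) = 61.8753
CV = 61.8753 / 733.3750 = 0.08437 = 8.437%

8.4%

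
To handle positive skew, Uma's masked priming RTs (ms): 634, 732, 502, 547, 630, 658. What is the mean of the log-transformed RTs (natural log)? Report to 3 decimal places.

6.418

ln(RT): 6.4520, 6.5958, 6.2186, 6.3044, 6.4457, 6.4892
Σ ln(RT) = 38.5058
Mean = 38.5058/6 = 6.41763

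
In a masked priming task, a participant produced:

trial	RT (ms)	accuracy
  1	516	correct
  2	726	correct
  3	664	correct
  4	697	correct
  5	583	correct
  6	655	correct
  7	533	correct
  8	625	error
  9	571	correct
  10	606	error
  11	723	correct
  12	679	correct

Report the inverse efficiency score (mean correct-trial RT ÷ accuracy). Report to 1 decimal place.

Correct trials (n=10): 516, 726, 664, 697, 583, 655, 533, 571, 723, 679
Mean correct RT = 6347/10 = 634.7000 ms
Proportion correct = 10/12
IES = 634.7000 / (10/12) = 761.640 ms

761.6 ms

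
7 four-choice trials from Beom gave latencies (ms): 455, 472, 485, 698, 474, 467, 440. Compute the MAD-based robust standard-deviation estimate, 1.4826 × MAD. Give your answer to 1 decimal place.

19.3 ms

Sorted: 440, 455, 467, 472, 474, 485, 698 → median = 472
|x − 472| sorted: 0, 2, 5, 13, 17, 32, 226 → MAD = 13
Robust SD ≈ 1.4826 × 13 = 19.274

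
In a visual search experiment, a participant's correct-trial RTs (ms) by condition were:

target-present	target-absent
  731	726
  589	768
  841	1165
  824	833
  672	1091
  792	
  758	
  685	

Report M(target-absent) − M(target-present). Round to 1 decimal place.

M(target-present) = 5892/8 = 736.500
M(target-absent) = 4583/5 = 916.600
Difference = 916.600 − 736.500 = 180.100 ms

180.1 ms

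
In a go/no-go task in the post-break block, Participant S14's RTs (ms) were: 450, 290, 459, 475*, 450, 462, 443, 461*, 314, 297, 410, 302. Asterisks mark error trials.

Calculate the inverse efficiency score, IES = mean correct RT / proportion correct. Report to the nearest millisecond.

465 ms

Correct trials (n=10): 450, 290, 459, 450, 462, 443, 314, 297, 410, 302
Mean correct RT = 3877/10 = 387.7000 ms
Proportion correct = 10/12
IES = 387.7000 / (10/12) = 465.240 ms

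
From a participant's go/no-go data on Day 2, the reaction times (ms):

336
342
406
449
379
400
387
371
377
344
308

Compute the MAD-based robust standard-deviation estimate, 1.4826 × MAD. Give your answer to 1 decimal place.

43.0 ms

Sorted: 308, 336, 342, 344, 371, 377, 379, 387, 400, 406, 449 → median = 377
|x − 377| sorted: 0, 2, 6, 10, 23, 29, 33, 35, 41, 69, 72 → MAD = 29
Robust SD ≈ 1.4826 × 29 = 42.995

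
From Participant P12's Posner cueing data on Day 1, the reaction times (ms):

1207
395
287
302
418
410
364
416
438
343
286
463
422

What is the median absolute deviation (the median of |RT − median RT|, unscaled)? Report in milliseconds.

46 ms

Sorted: 286, 287, 302, 343, 364, 395, 410, 416, 418, 422, 438, 463, 1207 → median = 410
|x − 410|: 797, 15, 123, 108, 8, 0, 46, 6, 28, 67, 124, 53, 12
Sorted deviations: 0, 6, 8, 12, 15, 28, 46, 53, 67, 108, 123, 124, 797 → MAD = 46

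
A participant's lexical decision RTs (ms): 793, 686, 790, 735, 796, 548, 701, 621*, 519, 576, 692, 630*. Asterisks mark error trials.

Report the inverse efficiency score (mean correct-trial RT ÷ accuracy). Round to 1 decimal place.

Correct trials (n=10): 793, 686, 790, 735, 796, 548, 701, 519, 576, 692
Mean correct RT = 6836/10 = 683.6000 ms
Proportion correct = 10/12
IES = 683.6000 / (10/12) = 820.320 ms

820.3 ms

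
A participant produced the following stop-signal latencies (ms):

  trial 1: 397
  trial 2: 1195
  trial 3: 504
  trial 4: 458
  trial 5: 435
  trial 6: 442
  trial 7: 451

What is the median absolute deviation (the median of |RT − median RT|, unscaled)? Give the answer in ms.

16 ms

Sorted: 397, 435, 442, 451, 458, 504, 1195 → median = 451
|x − 451|: 54, 744, 53, 7, 16, 9, 0
Sorted deviations: 0, 7, 9, 16, 53, 54, 744 → MAD = 16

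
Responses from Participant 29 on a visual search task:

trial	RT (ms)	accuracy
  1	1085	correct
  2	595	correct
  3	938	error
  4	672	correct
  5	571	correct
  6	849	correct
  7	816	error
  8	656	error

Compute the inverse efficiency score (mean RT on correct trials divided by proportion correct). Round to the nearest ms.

1207 ms

Correct trials (n=5): 1085, 595, 672, 571, 849
Mean correct RT = 3772/5 = 754.4000 ms
Proportion correct = 5/8
IES = 754.4000 / (5/8) = 1207.040 ms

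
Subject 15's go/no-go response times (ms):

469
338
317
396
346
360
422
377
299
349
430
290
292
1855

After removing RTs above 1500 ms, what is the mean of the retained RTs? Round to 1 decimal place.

360.4 ms

Excluded: 1855
Retained (n=13): Σ = 4685
Mean = 4685/13 = 360.3846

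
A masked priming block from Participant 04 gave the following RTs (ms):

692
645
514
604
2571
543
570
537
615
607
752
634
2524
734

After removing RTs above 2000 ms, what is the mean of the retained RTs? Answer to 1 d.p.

620.6 ms

Excluded: 2524, 2571
Retained (n=12): Σ = 7447
Mean = 7447/12 = 620.5833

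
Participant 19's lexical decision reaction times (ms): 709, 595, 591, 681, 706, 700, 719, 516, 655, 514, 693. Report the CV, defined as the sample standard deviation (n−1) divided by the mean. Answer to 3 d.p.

0.120

n = 11, Σ = 7079, M = 643.5455
Σ(x−M)² = 59212.727; s = √(59212.727/10) = 76.9498
CV = 76.9498 / 643.5455 = 0.11957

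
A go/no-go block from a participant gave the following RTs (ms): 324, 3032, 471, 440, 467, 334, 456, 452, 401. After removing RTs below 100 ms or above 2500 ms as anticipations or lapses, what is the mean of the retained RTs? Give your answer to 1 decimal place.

Excluded: 3032
Retained (n=8): Σ = 3345
Mean = 3345/8 = 418.1250

418.1 ms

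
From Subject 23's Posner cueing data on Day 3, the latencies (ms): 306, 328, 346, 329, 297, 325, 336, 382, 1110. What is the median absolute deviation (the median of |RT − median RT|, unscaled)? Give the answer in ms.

Sorted: 297, 306, 325, 328, 329, 336, 346, 382, 1110 → median = 329
|x − 329|: 23, 1, 17, 0, 32, 4, 7, 53, 781
Sorted deviations: 0, 1, 4, 7, 17, 23, 32, 53, 781 → MAD = 17

17 ms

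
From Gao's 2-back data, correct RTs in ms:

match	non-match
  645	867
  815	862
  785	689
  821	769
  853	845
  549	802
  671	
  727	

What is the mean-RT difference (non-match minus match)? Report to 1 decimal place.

72.4 ms

M(match) = 5866/8 = 733.250
M(non-match) = 4834/6 = 805.667
Difference = 805.667 − 733.250 = 72.417 ms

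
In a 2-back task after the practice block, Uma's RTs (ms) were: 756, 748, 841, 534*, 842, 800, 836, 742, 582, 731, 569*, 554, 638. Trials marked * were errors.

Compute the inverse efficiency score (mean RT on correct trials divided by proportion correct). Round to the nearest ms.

867 ms

Correct trials (n=11): 756, 748, 841, 842, 800, 836, 742, 582, 731, 554, 638
Mean correct RT = 8070/11 = 733.6364 ms
Proportion correct = 11/13
IES = 733.6364 / (11/13) = 867.025 ms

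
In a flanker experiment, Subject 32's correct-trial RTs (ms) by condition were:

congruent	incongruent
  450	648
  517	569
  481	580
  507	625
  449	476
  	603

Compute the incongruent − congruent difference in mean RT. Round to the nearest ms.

103 ms

M(congruent) = 2404/5 = 480.800
M(incongruent) = 3501/6 = 583.500
Difference = 583.500 − 480.800 = 102.700 ms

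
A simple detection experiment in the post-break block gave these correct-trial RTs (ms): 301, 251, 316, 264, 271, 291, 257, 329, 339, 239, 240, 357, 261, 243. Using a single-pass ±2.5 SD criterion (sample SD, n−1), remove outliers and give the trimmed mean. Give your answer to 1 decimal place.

282.8 ms

n = 14, ΣRT = 3959, M = 282.786
Σ(x−M)² = 20278.36; s = √(20278.36/13) = 39.495
Cutoffs: 282.786 ± 2.5·39.495 → [184.0, 381.5]
No RTs fall outside the cutoffs; all 14 retained. Mean = 3959/14 = 282.786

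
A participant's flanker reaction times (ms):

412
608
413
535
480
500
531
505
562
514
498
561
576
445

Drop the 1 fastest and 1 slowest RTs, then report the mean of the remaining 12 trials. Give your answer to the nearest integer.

510 ms

Sorted: 412, 413, 445, 480, 498, 500, 505, 514, 531, 535, 561, 562, 576, 608
Drop lowest 1 (412) and highest 1 (608)
Remaining (n=12): Σ = 6120, mean = 6120/12 = 510.000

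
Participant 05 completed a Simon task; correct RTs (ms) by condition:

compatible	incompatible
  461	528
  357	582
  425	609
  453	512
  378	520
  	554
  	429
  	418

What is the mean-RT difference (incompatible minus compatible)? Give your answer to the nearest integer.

M(compatible) = 2074/5 = 414.800
M(incompatible) = 4152/8 = 519.000
Difference = 519.000 − 414.800 = 104.200 ms

104 ms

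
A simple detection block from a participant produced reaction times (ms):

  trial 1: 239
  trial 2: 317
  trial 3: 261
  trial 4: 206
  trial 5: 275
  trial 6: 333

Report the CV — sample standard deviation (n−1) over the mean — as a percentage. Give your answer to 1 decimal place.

17.5%

n = 6, Σ = 1631, M = 271.8333
Σ(x−M)² = 11320.833; s = √(11320.833/5) = 47.5833
CV = 47.5833 / 271.8333 = 0.17505 = 17.505%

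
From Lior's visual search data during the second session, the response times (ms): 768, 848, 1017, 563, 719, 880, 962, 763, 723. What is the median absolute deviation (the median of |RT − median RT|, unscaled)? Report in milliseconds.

80 ms

Sorted: 563, 719, 723, 763, 768, 848, 880, 962, 1017 → median = 768
|x − 768|: 0, 80, 249, 205, 49, 112, 194, 5, 45
Sorted deviations: 0, 5, 45, 49, 80, 112, 194, 205, 249 → MAD = 80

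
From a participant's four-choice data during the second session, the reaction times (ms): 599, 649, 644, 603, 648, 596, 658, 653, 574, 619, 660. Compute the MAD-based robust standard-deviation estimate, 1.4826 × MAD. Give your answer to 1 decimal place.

23.7 ms

Sorted: 574, 596, 599, 603, 619, 644, 648, 649, 653, 658, 660 → median = 644
|x − 644| sorted: 0, 4, 5, 9, 14, 16, 25, 41, 45, 48, 70 → MAD = 16
Robust SD ≈ 1.4826 × 16 = 23.722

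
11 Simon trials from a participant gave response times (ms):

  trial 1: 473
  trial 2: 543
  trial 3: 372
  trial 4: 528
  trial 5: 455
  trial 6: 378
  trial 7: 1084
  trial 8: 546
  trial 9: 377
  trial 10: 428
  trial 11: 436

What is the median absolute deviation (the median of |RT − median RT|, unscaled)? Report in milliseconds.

Sorted: 372, 377, 378, 428, 436, 455, 473, 528, 543, 546, 1084 → median = 455
|x − 455|: 18, 88, 83, 73, 0, 77, 629, 91, 78, 27, 19
Sorted deviations: 0, 18, 19, 27, 73, 77, 78, 83, 88, 91, 629 → MAD = 77

77 ms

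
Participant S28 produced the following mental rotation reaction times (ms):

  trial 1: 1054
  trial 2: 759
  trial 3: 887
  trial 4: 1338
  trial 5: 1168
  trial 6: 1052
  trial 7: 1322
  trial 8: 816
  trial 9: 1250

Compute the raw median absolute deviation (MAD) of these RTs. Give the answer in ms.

Sorted: 759, 816, 887, 1052, 1054, 1168, 1250, 1322, 1338 → median = 1054
|x − 1054|: 0, 295, 167, 284, 114, 2, 268, 238, 196
Sorted deviations: 0, 2, 114, 167, 196, 238, 268, 284, 295 → MAD = 196

196 ms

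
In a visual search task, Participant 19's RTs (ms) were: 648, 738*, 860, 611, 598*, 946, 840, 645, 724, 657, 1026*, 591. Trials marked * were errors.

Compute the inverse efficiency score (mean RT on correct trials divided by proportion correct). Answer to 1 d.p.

966.2 ms

Correct trials (n=9): 648, 860, 611, 946, 840, 645, 724, 657, 591
Mean correct RT = 6522/9 = 724.6667 ms
Proportion correct = 9/12
IES = 724.6667 / (9/12) = 966.222 ms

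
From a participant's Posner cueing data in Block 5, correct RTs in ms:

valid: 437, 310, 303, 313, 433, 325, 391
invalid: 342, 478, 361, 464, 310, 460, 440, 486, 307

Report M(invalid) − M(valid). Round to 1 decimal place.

M(valid) = 2512/7 = 358.857
M(invalid) = 3648/9 = 405.333
Difference = 405.333 − 358.857 = 46.476 ms

46.5 ms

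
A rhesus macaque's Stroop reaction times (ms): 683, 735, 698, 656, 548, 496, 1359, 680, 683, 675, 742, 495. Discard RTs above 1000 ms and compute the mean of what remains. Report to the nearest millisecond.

645 ms

Excluded: 1359
Retained (n=11): Σ = 7091
Mean = 7091/11 = 644.6364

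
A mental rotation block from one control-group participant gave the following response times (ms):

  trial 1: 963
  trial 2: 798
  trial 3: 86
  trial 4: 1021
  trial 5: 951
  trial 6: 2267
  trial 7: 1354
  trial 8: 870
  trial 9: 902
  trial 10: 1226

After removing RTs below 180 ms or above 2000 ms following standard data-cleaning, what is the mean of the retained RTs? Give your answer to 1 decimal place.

Excluded: 86, 2267
Retained (n=8): Σ = 8085
Mean = 8085/8 = 1010.6250

1010.6 ms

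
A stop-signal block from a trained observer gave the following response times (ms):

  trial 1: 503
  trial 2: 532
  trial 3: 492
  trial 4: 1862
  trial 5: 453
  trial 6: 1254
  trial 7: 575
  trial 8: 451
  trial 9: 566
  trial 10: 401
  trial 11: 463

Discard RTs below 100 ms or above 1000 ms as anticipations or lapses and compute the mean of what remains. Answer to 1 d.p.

492.9 ms

Excluded: 1254, 1862
Retained (n=9): Σ = 4436
Mean = 4436/9 = 492.8889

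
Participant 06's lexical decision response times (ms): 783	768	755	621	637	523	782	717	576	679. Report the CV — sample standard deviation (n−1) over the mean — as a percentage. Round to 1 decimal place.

n = 10, Σ = 6841, M = 684.1000
Σ(x−M)² = 76378.900; s = √(76378.900/9) = 92.1224
CV = 92.1224 / 684.1000 = 0.13466 = 13.466%

13.5%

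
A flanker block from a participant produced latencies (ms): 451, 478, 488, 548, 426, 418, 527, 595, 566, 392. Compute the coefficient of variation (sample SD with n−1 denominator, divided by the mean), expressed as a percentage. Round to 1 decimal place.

n = 10, Σ = 4889, M = 488.9000
Σ(x−M)² = 42074.900; s = √(42074.900/9) = 68.3739
CV = 68.3739 / 488.9000 = 0.13985 = 13.985%

14.0%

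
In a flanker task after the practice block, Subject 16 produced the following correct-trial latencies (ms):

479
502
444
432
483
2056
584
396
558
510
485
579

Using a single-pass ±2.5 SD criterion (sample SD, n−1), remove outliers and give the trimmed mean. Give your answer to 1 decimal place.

n = 12, ΣRT = 7508, M = 625.667
Σ(x−M)² = 2267926.67; s = √(2267926.67/11) = 454.065
Cutoffs: 625.667 ± 2.5·454.065 → [-509.5, 1760.8]
Outside: 2056 → excluded.
Retained (n=11): Σ = 5452, mean = 5452/11 = 495.636

495.6 ms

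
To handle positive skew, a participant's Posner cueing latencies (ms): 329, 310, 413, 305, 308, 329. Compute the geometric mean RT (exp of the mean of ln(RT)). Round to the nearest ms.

ln(RT): 5.7961, 5.7366, 6.0234, 5.7203, 5.7301, 5.7961
Mean ln(RT) = 34.8025/6 = 5.80042
Geometric mean = exp(5.80042) = 330.44 ms

330 ms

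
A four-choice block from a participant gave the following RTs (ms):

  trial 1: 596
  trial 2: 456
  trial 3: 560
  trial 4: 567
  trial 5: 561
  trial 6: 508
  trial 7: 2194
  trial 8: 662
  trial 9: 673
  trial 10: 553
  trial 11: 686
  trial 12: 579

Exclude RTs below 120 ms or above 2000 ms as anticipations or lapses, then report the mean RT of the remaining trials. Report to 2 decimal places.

581.91 ms

Excluded: 2194
Retained (n=11): Σ = 6401
Mean = 6401/11 = 581.9091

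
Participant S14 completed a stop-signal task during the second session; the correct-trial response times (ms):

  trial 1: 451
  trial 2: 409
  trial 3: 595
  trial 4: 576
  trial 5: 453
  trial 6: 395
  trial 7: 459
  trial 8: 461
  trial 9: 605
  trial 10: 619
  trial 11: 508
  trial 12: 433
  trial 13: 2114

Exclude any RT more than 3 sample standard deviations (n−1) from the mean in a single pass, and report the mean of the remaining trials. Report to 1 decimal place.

n = 13, ΣRT = 8078, M = 621.385
Σ(x−M)² = 2485109.08; s = √(2485109.08/12) = 455.074
Cutoffs: 621.385 ± 3·455.074 → [-743.8, 1986.6]
Outside: 2114 → excluded.
Retained (n=12): Σ = 5964, mean = 5964/12 = 497.000

497.0 ms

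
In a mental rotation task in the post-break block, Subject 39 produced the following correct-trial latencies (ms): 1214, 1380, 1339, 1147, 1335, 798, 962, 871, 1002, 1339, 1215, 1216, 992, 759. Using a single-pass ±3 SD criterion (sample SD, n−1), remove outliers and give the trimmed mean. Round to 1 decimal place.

1112.1 ms

n = 14, ΣRT = 15569, M = 1112.071
Σ(x−M)² = 587950.93; s = √(587950.93/13) = 212.666
Cutoffs: 1112.071 ± 3·212.666 → [474.1, 1750.1]
No RTs fall outside the cutoffs; all 14 retained. Mean = 15569/14 = 1112.071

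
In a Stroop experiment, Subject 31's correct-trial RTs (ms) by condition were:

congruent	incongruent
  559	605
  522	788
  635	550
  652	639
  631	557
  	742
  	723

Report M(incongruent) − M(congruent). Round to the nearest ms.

58 ms

M(congruent) = 2999/5 = 599.800
M(incongruent) = 4604/7 = 657.714
Difference = 657.714 − 599.800 = 57.914 ms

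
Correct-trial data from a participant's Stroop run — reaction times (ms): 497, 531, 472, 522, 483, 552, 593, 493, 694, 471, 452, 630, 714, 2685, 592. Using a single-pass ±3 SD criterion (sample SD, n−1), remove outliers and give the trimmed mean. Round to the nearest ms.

n = 15, ΣRT = 10381, M = 692.067
Σ(x−M)² = 4346750.93; s = √(4346750.93/14) = 557.209
Cutoffs: 692.067 ± 3·557.209 → [-979.6, 2363.7]
Outside: 2685 → excluded.
Retained (n=14): Σ = 7696, mean = 7696/14 = 549.714

550 ms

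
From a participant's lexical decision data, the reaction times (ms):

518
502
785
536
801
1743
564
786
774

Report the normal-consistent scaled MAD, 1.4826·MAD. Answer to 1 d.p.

Sorted: 502, 518, 536, 564, 774, 785, 786, 801, 1743 → median = 774
|x − 774| sorted: 0, 11, 12, 27, 210, 238, 256, 272, 969 → MAD = 210
Robust SD ≈ 1.4826 × 210 = 311.346

311.3 ms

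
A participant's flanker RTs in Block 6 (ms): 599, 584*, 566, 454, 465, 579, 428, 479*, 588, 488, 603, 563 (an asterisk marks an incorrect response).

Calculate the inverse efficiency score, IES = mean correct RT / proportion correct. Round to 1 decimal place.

640.0 ms

Correct trials (n=10): 599, 566, 454, 465, 579, 428, 588, 488, 603, 563
Mean correct RT = 5333/10 = 533.3000 ms
Proportion correct = 10/12
IES = 533.3000 / (10/12) = 639.960 ms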